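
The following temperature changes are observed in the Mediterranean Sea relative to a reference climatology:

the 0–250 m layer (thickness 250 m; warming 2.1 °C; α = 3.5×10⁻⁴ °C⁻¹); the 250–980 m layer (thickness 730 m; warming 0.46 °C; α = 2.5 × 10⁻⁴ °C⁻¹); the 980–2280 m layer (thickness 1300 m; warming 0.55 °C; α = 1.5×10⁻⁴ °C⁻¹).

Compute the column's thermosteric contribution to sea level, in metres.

0–250 m: 3.5×10⁻⁴ × 2.1 × 250 = 0.18375 m
250–980 m: 2.5×10⁻⁴ × 730 × 0.46 = 0.08395 m
980–2280 m: 0.55 × 1.5×10⁻⁴ × 1300 = 0.10725 m
Δh = 0.18375 + 0.08395 + 0.10725 = 0.37495 m

0.375 m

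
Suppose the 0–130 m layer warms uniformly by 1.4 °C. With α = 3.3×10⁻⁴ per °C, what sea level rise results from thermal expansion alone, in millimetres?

Δh = αΔT·H = 3.3×10⁻⁴ × 1.4 × 130 = 0.06006 m

about 60.1 mm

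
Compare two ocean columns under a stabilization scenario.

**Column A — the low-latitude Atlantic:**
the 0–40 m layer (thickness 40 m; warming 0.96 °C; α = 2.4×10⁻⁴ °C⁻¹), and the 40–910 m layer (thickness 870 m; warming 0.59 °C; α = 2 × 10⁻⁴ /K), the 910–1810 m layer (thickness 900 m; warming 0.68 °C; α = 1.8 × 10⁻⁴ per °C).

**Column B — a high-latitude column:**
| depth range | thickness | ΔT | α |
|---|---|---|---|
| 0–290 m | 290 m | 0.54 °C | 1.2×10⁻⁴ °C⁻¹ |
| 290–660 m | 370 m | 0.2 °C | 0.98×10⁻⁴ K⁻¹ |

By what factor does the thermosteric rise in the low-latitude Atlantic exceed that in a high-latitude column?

A 40 × 2.4×10⁻⁴ × 0.96 = 0.009216 m
A Layer 2: 2×10⁻⁴ × 870 × 0.59 = 0.10266 m
A 0.68 × 900 × 1.8×10⁻⁴ = 0.11016 m
A total: 0.222036 m
B 1.2×10⁻⁴ × 0.54 × 290 = 0.018792 m
B Layer 2: 0.2 × 0.98×10⁻⁴ × 370 = 0.007252 m
B total: 0.026044 m
Ratio: 0.222036 / 0.026044 ≈ 8.525

≈ 8.53×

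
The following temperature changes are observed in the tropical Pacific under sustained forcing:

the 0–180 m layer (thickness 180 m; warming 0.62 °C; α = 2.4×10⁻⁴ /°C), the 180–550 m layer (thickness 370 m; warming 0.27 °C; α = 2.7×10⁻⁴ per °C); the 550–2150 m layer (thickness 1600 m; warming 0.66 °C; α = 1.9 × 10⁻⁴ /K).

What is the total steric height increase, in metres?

0–180 m: 2.4×10⁻⁴ × 180 × 0.62 = 0.026784 m
Layer 2: 2.7×10⁻⁴ × 0.27 × 370 = 0.026973 m
1.9×10⁻⁴ × 1600 × 0.66 = 0.20064 m
Δh = 0.026784 + 0.026973 + 0.20064 = 0.254397 m ≈ 0.25 m

0.25 m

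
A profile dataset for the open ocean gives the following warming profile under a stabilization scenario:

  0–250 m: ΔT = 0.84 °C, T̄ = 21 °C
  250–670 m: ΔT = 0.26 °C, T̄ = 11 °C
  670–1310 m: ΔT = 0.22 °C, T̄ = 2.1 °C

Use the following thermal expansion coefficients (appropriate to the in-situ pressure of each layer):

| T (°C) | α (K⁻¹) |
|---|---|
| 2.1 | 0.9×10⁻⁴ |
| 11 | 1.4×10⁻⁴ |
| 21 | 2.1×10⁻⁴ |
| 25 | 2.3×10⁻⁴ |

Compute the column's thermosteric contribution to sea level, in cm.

Layer 1 at 21 °C → α = 2.1×10⁻⁴ K⁻¹
Layer 2 at 11 °C → α = 1.4×10⁻⁴ K⁻¹
Layer 3 at 2.1 °C → α = 0.9×10⁻⁴ K⁻¹
Layer 1: 0.84 × 2.1×10⁻⁴ × 250 = 0.04410 m
250–670 m: 420 × 0.26 × 1.4×10⁻⁴ = 0.015288 m
670–1310 m: 0.22 × 0.9×10⁻⁴ × 640 = 0.012672 m
Δh = 0.04410 + 0.015288 + 0.012672 = 0.07206 m

7.21 cm of thermosteric rise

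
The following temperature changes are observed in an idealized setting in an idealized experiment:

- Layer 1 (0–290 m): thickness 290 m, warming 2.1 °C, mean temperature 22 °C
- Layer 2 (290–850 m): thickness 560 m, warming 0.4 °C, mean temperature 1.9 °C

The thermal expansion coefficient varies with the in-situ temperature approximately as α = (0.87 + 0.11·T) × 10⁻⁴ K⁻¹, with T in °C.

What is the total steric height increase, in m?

0.225 m of thermosteric rise

Layer 1: α = (0.87 + 0.11×22)×10⁻⁴ = 3.29×10⁻⁴ K⁻¹
Layer 2: α = (0.87 + 0.11×1.9)×10⁻⁴ = 1.079×10⁻⁴ K⁻¹
0–290 m: 290 × 3.29×10⁻⁴ × 2.1 = 0.200361 m
Layer 2: 560 × 0.4 × 1.079×10⁻⁴ = 0.0241696 m
Δh = 0.200361 + 0.0241696 = 0.2245306 m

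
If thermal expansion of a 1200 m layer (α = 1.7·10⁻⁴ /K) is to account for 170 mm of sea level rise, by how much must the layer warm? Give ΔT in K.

ΔT = Δh/(αH) = 0.17 / (1.7×10⁻⁴ × 1200) ≈ 0.8333 K

ΔT ≈ 0.83 K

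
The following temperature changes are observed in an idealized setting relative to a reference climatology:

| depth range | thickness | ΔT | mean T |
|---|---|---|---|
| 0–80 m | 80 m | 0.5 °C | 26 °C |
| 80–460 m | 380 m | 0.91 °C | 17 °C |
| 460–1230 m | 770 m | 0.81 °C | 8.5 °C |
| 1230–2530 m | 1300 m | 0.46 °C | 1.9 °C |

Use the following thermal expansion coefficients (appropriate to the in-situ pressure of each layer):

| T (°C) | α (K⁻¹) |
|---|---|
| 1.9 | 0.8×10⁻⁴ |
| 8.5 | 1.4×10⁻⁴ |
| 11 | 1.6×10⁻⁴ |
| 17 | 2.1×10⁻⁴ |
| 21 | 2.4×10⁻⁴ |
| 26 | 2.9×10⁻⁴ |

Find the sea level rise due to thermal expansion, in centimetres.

21.9 cm

Layer 1 at 26 °C → α = 2.9×10⁻⁴ K⁻¹
Layer 2 at 17 °C → α = 2.1×10⁻⁴ K⁻¹
Layer 3 at 8.5 °C → α = 1.4×10⁻⁴ K⁻¹
Layer 4 at 1.9 °C → α = 0.8×10⁻⁴ K⁻¹
0–80 m: 2.9×10⁻⁴ × 0.5 × 80 = 0.01160 m
80–460 m: 0.91 × 380 × 2.1×10⁻⁴ = 0.072618 m
0.81 × 1.4×10⁻⁴ × 770 = 0.087318 m
0.46 × 1300 × 0.8×10⁻⁴ = 0.04784 m
Δh = 0.01160 + 0.072618 + 0.087318 + 0.04784 = 0.219376 m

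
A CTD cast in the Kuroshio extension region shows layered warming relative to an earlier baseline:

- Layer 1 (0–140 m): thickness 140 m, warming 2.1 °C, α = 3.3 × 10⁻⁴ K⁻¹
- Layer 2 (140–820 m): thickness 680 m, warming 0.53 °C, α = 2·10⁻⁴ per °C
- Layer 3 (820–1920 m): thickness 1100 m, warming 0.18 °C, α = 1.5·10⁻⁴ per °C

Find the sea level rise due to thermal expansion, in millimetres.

140 × 2.1 × 3.3×10⁻⁴ = 0.09702 m
Layer 2: 0.53 × 680 × 2×10⁻⁴ = 0.07208 m
Layer 3: 1100 × 1.5×10⁻⁴ × 0.18 = 0.02970 m
Δh = 0.09702 + 0.07208 + 0.02970 = 0.19880 m ≈ 200 mm

200 mm of thermosteric rise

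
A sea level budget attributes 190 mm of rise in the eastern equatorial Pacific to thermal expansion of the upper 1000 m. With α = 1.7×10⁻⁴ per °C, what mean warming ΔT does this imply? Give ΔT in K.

ΔT = Δh/(αH) = 0.19 / (1.7×10⁻⁴ × 1000) ≈ 1.118 K

about 1.1 K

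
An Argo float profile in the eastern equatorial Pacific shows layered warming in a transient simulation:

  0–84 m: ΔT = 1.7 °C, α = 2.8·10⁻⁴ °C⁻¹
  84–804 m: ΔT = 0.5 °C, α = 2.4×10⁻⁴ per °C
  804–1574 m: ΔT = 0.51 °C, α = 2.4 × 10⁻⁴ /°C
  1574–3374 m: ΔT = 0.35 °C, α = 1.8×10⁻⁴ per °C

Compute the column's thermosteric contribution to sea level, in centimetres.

1.7 × 2.8×10⁻⁴ × 84 = 0.039984 m
Layer 2: 720 × 2.4×10⁻⁴ × 0.5 = 0.08640 m
0.51 × 770 × 2.4×10⁻⁴ = 0.094248 m
1800 × 1.8×10⁻⁴ × 0.35 = 0.11340 m
Δh = 0.039984 + 0.08640 + 0.094248 + 0.11340 = 0.334032 m ≈ 33.4 cm

Δh ≈ 33.4 cm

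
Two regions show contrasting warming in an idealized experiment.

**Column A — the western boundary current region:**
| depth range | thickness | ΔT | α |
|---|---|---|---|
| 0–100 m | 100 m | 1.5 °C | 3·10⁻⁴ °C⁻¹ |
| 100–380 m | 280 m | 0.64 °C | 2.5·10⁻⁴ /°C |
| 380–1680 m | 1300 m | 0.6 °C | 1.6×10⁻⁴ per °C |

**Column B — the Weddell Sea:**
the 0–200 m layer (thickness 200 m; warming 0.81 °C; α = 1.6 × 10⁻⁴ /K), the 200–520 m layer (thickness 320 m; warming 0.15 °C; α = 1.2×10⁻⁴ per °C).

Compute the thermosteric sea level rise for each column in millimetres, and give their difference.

A: 215 mm; B: 31.7 mm; difference 183 mm

A Layer 1: 1.5 × 100 × 3×10⁻⁴ = 0.04500 m
A 280 × 2.5×10⁻⁴ × 0.64 = 0.04480 m
A 1300 × 0.6 × 1.6×10⁻⁴ = 0.12480 m
A total: 0.21460 m
B 0–200 m: 1.6×10⁻⁴ × 200 × 0.81 = 0.02592 m
B 0.15 × 320 × 1.2×10⁻⁴ = 0.00576 m
B total: 0.03168 m
Difference: 0.21460 − 0.03168 = 0.18292 m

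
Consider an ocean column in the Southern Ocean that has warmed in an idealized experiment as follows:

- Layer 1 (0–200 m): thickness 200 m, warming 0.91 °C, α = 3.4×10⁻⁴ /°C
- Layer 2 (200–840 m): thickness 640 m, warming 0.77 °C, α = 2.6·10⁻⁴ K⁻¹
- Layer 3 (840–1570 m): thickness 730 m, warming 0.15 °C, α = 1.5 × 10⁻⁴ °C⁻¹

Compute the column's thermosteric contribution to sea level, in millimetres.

Layer 1: 3.4×10⁻⁴ × 0.91 × 200 = 0.06188 m
200–840 m: 640 × 0.77 × 2.6×10⁻⁴ = 0.128128 m
Layer 3: 1.5×10⁻⁴ × 730 × 0.15 = 0.016425 m
Δh = 0.06188 + 0.128128 + 0.016425 = 0.206433 m ≈ 206 mm

Δh ≈ 206 mm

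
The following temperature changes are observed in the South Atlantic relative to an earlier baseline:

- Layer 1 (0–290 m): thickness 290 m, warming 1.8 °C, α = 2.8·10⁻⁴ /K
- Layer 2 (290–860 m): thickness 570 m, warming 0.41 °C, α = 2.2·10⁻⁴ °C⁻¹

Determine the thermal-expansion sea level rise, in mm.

about 198 mm

0–290 m: 1.8 × 290 × 2.8×10⁻⁴ = 0.14616 m
2.2×10⁻⁴ × 570 × 0.41 = 0.051414 m
Δh = 0.14616 + 0.051414 = 0.197574 m ≈ 198 mm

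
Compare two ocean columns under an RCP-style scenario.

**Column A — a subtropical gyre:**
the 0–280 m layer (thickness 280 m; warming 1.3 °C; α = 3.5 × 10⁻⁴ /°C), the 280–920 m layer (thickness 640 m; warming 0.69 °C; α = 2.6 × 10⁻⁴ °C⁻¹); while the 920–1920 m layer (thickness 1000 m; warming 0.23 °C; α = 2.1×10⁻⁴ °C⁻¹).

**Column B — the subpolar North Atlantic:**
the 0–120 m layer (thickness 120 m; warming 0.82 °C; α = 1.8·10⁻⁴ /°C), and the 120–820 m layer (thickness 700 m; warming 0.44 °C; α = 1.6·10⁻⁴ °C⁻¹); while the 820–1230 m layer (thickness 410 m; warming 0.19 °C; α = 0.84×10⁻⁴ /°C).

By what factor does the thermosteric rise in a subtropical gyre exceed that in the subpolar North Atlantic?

A 0–280 m: 1.3 × 3.5×10⁻⁴ × 280 = 0.12740 m
A 0.69 × 2.6×10⁻⁴ × 640 = 0.114816 m
A 1000 × 2.1×10⁻⁴ × 0.23 = 0.04830 m
A total: 0.290516 m
B 0–120 m: 120 × 0.82 × 1.8×10⁻⁴ = 0.017712 m
B 120–820 m: 1.6×10⁻⁴ × 700 × 0.44 = 0.04928 m
B Layer 3: 0.19 × 0.84×10⁻⁴ × 410 = 0.0065436 m
B total: 0.0735356 m
Ratio: 0.290516 / 0.0735356 ≈ 3.951

a factor of 4.0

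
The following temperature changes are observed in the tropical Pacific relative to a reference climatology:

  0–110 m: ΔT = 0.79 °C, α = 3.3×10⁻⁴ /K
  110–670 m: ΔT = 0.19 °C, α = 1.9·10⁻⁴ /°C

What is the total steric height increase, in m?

Layer 1: 3.3×10⁻⁴ × 110 × 0.79 = 0.028677 m
1.9×10⁻⁴ × 0.19 × 560 = 0.020216 m
Δh = 0.028677 + 0.020216 = 0.048893 m

Δh = 0.0489 m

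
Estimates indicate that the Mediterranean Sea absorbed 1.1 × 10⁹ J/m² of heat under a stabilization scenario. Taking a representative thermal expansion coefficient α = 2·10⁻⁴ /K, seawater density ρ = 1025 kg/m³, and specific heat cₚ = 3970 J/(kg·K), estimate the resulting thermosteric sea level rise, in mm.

54.1 mm of thermosteric rise

Δh = αQ/(ρcₚ) = 2×10⁻⁴ × 1.1×10⁹ / (1025 × 3970) ≈ 0.054064 m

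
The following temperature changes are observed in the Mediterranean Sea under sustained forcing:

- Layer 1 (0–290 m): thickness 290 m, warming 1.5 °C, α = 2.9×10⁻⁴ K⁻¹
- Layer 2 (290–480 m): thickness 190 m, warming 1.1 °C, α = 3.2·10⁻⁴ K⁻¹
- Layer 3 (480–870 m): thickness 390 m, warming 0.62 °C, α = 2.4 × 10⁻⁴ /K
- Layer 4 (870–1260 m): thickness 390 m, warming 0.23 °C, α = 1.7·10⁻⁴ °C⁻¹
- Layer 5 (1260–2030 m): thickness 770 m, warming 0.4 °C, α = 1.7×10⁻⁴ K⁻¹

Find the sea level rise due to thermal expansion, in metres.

about 0.319 m

290 × 1.5 × 2.9×10⁻⁴ = 0.12615 m
Layer 2: 3.2×10⁻⁴ × 1.1 × 190 = 0.06688 m
480–870 m: 2.4×10⁻⁴ × 0.62 × 390 = 0.058032 m
870–1260 m: 390 × 0.23 × 1.7×10⁻⁴ = 0.015249 m
1260–2030 m: 0.4 × 770 × 1.7×10⁻⁴ = 0.05236 m
Δh = 0.12615 + 0.06688 + 0.058032 + 0.015249 + 0.05236 = 0.318671 m ≈ 0.319 m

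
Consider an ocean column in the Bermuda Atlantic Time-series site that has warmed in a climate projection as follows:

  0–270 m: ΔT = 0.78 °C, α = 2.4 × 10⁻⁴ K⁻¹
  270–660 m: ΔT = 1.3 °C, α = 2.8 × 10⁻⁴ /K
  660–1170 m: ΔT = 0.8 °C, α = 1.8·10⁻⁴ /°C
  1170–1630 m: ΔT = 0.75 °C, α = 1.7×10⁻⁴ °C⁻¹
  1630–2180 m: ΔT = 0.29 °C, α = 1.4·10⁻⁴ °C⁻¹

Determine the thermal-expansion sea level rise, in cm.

Layer 1: 0.78 × 2.4×10⁻⁴ × 270 = 0.050544 m
Layer 2: 1.3 × 390 × 2.8×10⁻⁴ = 0.14196 m
0.8 × 1.8×10⁻⁴ × 510 = 0.07344 m
460 × 0.75 × 1.7×10⁻⁴ = 0.05865 m
550 × 1.4×10⁻⁴ × 0.29 = 0.02233 m
Δh = 0.050544 + 0.14196 + 0.07344 + 0.05865 + 0.02233 = 0.346924 m

34.7 cm of thermosteric rise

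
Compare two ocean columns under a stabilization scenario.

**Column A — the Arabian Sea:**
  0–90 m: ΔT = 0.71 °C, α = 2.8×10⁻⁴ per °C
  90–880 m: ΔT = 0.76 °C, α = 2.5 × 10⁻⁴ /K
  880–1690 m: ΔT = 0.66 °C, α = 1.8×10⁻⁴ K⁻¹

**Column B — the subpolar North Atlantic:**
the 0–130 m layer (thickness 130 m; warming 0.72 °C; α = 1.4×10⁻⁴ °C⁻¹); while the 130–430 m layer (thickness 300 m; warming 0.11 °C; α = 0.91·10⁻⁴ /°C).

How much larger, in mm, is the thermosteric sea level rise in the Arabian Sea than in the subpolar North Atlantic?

250 mm larger

A 2.8×10⁻⁴ × 90 × 0.71 = 0.017892 m
A Layer 2: 790 × 2.5×10⁻⁴ × 0.76 = 0.15010 m
A 0.66 × 1.8×10⁻⁴ × 810 = 0.096228 m
A total: 0.26422 m
B 1.4×10⁻⁴ × 130 × 0.72 = 0.013104 m
B Layer 2: 0.11 × 0.91×10⁻⁴ × 300 = 0.003003 m
B total: 0.016107 m
Difference: 0.26422 − 0.016107 = 0.248113 m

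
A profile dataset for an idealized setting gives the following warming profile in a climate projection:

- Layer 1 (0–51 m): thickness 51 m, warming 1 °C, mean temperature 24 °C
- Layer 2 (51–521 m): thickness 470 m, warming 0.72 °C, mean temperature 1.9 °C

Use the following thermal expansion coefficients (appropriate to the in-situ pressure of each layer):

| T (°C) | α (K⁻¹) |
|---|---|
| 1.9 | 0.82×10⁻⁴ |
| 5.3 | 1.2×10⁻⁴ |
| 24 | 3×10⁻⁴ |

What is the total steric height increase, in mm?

Δh = 43.0 mm

Layer 1 at 24 °C → α = 3×10⁻⁴ K⁻¹
Layer 2 at 1.9 °C → α = 0.82×10⁻⁴ K⁻¹
3×10⁻⁴ × 51 × 1 = 0.01530 m
0.72 × 470 × 0.82×10⁻⁴ = 0.0277488 m
Δh = 0.01530 + 0.0277488 = 0.0430488 m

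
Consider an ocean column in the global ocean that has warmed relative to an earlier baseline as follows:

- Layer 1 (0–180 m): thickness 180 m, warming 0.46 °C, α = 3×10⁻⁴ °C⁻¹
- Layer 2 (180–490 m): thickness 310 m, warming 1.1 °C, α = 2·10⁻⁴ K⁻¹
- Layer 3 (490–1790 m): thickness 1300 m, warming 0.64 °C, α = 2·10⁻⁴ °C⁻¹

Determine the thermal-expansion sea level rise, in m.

Δh = 0.259 m

0–180 m: 0.46 × 180 × 3×10⁻⁴ = 0.02484 m
180–490 m: 2×10⁻⁴ × 310 × 1.1 = 0.06820 m
1300 × 0.64 × 2×10⁻⁴ = 0.16640 m
Δh = 0.02484 + 0.06820 + 0.16640 = 0.25944 m ≈ 0.259 m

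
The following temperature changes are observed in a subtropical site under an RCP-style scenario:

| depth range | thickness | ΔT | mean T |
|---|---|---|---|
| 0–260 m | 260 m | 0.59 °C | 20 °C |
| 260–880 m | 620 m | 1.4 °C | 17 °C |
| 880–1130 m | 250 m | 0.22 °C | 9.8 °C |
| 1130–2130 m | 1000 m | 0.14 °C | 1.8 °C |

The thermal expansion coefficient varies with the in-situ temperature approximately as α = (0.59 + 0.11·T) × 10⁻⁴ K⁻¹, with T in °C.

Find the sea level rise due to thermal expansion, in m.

Layer 1: α = (0.59 + 0.11×20)×10⁻⁴ = 2.79×10⁻⁴ K⁻¹
Layer 2: α = (0.59 + 0.11×17)×10⁻⁴ = 2.46×10⁻⁴ K⁻¹
Layer 3: α = (0.59 + 0.11×9.8)×10⁻⁴ = 1.668×10⁻⁴ K⁻¹
Layer 4: α = (0.59 + 0.11×1.8)×10⁻⁴ = 0.788×10⁻⁴ K⁻¹
260 × 0.59 × 2.79×10⁻⁴ = 0.0427986 m
1.4 × 620 × 2.46×10⁻⁴ = 0.213528 m
880–1130 m: 1.668×10⁻⁴ × 0.22 × 250 = 0.009174 m
1000 × 0.788×10⁻⁴ × 0.14 = 0.011032 m
Δh = 0.0427986 + 0.213528 + 0.009174 + 0.011032 = 0.2765326 m ≈ 0.277 m

Δh ≈ 0.277 m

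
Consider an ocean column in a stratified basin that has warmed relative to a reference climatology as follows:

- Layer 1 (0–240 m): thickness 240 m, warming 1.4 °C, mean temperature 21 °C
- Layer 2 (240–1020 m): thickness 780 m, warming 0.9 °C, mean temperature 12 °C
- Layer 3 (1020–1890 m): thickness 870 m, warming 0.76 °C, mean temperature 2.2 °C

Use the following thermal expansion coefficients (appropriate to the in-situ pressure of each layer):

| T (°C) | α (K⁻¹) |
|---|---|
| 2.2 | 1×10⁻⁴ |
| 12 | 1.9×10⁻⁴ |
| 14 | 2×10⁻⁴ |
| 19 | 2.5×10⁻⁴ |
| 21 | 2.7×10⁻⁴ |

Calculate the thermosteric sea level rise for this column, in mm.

Δh ≈ 290 mm

Layer 1 at 21 °C → α = 2.7×10⁻⁴ K⁻¹
Layer 2 at 12 °C → α = 1.9×10⁻⁴ K⁻¹
Layer 3 at 2.2 °C → α = 1×10⁻⁴ K⁻¹
Layer 1: 240 × 2.7×10⁻⁴ × 1.4 = 0.09072 m
240–1020 m: 0.9 × 780 × 1.9×10⁻⁴ = 0.13338 m
1020–1890 m: 0.76 × 1×10⁻⁴ × 870 = 0.06612 m
Δh = 0.09072 + 0.13338 + 0.06612 = 0.29022 m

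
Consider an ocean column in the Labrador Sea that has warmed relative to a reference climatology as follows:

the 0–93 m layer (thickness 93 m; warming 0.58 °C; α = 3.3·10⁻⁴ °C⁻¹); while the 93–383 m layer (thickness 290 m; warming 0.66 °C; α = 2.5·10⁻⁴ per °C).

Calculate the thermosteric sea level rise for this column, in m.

Δh = 0.0657 m

Layer 1: 0.58 × 3.3×10⁻⁴ × 93 = 0.0178002 m
2.5×10⁻⁴ × 0.66 × 290 = 0.04785 m
Δh = 0.0178002 + 0.04785 = 0.0656502 m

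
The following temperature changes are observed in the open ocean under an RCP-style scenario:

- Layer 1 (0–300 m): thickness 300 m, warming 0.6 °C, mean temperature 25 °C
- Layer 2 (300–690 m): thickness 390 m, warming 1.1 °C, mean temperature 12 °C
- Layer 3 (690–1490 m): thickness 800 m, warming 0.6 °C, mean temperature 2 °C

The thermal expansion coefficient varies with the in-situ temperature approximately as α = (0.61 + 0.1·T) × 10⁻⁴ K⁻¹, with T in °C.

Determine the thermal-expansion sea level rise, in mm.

about 173 mm

Layer 1: α = (0.61 + 0.1×25)×10⁻⁴ = 3.11×10⁻⁴ K⁻¹
Layer 2: α = (0.61 + 0.1×12)×10⁻⁴ = 1.81×10⁻⁴ K⁻¹
Layer 3: α = (0.61 + 0.1×2)×10⁻⁴ = 0.81×10⁻⁴ K⁻¹
0–300 m: 0.6 × 300 × 3.11×10⁻⁴ = 0.05598 m
300–690 m: 1.81×10⁻⁴ × 1.1 × 390 = 0.077649 m
Layer 3: 0.6 × 800 × 0.81×10⁻⁴ = 0.03888 m
Δh = 0.05598 + 0.077649 + 0.03888 = 0.172509 m ≈ 173 mm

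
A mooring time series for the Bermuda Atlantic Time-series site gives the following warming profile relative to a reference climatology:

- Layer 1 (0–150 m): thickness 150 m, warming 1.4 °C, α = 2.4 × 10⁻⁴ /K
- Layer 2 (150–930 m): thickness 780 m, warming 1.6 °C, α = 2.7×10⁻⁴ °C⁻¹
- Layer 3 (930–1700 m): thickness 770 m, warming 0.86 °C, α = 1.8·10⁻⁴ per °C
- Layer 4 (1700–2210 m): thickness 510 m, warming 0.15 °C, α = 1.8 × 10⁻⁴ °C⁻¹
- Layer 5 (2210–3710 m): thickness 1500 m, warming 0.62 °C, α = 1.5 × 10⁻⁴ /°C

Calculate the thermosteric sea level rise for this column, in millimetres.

0–150 m: 2.4×10⁻⁴ × 150 × 1.4 = 0.05040 m
Layer 2: 1.6 × 780 × 2.7×10⁻⁴ = 0.33696 m
930–1700 m: 1.8×10⁻⁴ × 0.86 × 770 = 0.119196 m
Layer 4: 510 × 0.15 × 1.8×10⁻⁴ = 0.01377 m
2210–3710 m: 0.62 × 1.5×10⁻⁴ × 1500 = 0.13950 m
Δh = 0.05040 + 0.33696 + 0.119196 + 0.01377 + 0.13950 = 0.659826 m ≈ 660 mm

Δh = 660 mm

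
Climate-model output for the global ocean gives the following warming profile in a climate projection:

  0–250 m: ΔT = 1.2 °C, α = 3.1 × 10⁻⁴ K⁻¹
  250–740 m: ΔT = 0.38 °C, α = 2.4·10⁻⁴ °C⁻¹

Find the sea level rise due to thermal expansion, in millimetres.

Layer 1: 250 × 1.2 × 3.1×10⁻⁴ = 0.09300 m
250–740 m: 490 × 2.4×10⁻⁴ × 0.38 = 0.044688 m
Δh = 0.09300 + 0.044688 = 0.137688 m ≈ 138 mm

Δh = 138 mm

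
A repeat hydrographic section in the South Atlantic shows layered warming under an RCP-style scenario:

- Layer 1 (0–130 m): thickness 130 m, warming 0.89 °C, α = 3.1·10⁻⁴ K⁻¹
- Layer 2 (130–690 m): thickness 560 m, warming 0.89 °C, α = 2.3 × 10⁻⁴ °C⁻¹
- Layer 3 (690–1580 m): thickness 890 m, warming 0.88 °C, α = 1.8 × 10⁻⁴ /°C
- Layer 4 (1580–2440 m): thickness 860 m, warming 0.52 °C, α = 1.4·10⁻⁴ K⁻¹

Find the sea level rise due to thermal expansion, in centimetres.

Δh ≈ 35.4 cm

0–130 m: 3.1×10⁻⁴ × 0.89 × 130 = 0.035867 m
Layer 2: 0.89 × 2.3×10⁻⁴ × 560 = 0.114632 m
690–1580 m: 0.88 × 1.8×10⁻⁴ × 890 = 0.140976 m
Layer 4: 860 × 1.4×10⁻⁴ × 0.52 = 0.062608 m
Δh = 0.035867 + 0.114632 + 0.140976 + 0.062608 = 0.354083 m ≈ 35.4 cm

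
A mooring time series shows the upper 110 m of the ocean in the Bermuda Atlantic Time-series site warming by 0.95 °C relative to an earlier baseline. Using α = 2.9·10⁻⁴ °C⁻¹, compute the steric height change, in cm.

Δh = 3.03 cm

Δh = αΔT·H = 2.9×10⁻⁴ × 0.95 × 110 = 0.030305 m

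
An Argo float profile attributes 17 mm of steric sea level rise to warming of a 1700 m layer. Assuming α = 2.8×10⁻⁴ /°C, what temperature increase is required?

0.0357 K

ΔT = Δh/(αH) = 0.017 / (2.8×10⁻⁴ × 1700) ≈ 0.03571 K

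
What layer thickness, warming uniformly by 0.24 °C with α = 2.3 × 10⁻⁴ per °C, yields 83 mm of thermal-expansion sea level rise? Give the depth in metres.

H ≈ 1500 m

H = Δh/(αΔT) = 0.083 / (2.3×10⁻⁴ × 0.24) ≈ 1504 m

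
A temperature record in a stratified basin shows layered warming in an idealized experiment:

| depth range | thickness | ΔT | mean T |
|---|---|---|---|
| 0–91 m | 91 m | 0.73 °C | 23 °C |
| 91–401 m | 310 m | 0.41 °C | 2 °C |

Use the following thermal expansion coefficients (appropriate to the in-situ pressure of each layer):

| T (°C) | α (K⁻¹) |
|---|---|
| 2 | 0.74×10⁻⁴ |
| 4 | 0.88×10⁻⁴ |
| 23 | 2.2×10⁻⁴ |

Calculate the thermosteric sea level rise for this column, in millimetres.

Δh ≈ 24.0 mm

Layer 1 at 23 °C → α = 2.2×10⁻⁴ K⁻¹
Layer 2 at 2 °C → α = 0.74×10⁻⁴ K⁻¹
Layer 1: 2.2×10⁻⁴ × 0.73 × 91 = 0.0146146 m
91–401 m: 310 × 0.74×10⁻⁴ × 0.41 = 0.0094054 m
Δh = 0.0146146 + 0.0094054 = 0.02402 m ≈ 24.0 mm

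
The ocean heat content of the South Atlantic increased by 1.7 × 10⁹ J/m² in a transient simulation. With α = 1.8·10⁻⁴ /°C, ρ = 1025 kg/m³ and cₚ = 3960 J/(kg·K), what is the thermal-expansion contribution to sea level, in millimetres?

75.4 mm

Δh = αQ/(ρcₚ) = 1.8×10⁻⁴ × 1.7×10⁹ / (1025 × 3960) ≈ 0.075388 m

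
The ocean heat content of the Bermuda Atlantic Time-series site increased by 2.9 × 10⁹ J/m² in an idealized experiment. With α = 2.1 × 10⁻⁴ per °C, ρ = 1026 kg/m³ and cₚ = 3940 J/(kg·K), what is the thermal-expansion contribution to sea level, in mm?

151 mm

Δh = αQ/(ρcₚ) = 2.1×10⁻⁴ × 2.9×10⁹ / (1026 × 3940) ≈ 0.15065 m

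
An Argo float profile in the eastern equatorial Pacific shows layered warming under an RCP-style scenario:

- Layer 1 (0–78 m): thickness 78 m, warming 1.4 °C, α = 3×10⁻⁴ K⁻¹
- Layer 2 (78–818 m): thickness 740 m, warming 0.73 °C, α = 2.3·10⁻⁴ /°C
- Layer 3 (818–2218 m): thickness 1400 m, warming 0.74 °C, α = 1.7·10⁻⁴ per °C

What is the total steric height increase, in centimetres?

Layer 1: 78 × 1.4 × 3×10⁻⁴ = 0.03276 m
740 × 2.3×10⁻⁴ × 0.73 = 0.124246 m
818–2218 m: 0.74 × 1400 × 1.7×10⁻⁴ = 0.17612 m
Δh = 0.03276 + 0.124246 + 0.17612 = 0.333126 m ≈ 33 cm

33 cm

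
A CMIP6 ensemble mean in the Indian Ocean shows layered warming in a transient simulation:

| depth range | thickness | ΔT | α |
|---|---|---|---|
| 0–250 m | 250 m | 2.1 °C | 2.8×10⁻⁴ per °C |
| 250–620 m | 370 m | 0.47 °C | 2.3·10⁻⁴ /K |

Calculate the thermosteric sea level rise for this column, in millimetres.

Δh = 187 mm

0–250 m: 2.1 × 2.8×10⁻⁴ × 250 = 0.14700 m
Layer 2: 2.3×10⁻⁴ × 0.47 × 370 = 0.039997 m
Δh = 0.14700 + 0.039997 = 0.186997 m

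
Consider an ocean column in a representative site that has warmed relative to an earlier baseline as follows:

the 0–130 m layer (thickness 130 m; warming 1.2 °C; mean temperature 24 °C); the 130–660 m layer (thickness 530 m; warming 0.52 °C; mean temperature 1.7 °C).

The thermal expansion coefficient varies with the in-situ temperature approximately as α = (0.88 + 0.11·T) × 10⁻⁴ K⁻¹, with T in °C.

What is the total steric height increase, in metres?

Layer 1: α = (0.88 + 0.11×24)×10⁻⁴ = 3.52×10⁻⁴ K⁻¹
Layer 2: α = (0.88 + 0.11×1.7)×10⁻⁴ = 1.067×10⁻⁴ K⁻¹
Layer 1: 130 × 1.2 × 3.52×10⁻⁴ = 0.054912 m
130–660 m: 1.067×10⁻⁴ × 530 × 0.52 = 0.02940652 m
Δh = 0.054912 + 0.02940652 = 0.08431852 m

Δh = 0.0843 m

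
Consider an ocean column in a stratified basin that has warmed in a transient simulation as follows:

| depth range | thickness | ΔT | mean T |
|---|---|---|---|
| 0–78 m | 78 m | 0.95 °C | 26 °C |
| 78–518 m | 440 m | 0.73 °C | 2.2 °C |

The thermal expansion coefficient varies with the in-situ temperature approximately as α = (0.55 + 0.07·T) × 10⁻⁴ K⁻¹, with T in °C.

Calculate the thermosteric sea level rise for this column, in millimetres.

Layer 1: α = (0.55 + 0.07×26)×10⁻⁴ = 2.37×10⁻⁴ K⁻¹
Layer 2: α = (0.55 + 0.07×2.2)×10⁻⁴ = 0.704×10⁻⁴ K⁻¹
0–78 m: 0.95 × 2.37×10⁻⁴ × 78 = 0.0175617 m
Layer 2: 440 × 0.73 × 0.704×10⁻⁴ = 0.02261248 m
Δh = 0.0175617 + 0.02261248 = 0.04017418 m

Δh ≈ 40.2 mm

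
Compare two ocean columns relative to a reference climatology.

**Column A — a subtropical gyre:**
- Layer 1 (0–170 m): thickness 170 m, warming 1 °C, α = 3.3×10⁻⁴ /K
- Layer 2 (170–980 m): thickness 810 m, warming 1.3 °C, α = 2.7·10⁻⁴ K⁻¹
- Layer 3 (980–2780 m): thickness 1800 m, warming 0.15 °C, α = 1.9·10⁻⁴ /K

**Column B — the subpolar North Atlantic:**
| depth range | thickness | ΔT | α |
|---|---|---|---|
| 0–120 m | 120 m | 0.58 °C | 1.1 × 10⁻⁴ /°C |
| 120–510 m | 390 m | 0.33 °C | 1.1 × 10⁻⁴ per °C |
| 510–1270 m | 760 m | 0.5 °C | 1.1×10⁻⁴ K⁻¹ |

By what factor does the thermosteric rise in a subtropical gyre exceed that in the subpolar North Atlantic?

A 0–170 m: 1 × 3.3×10⁻⁴ × 170 = 0.05610 m
A 170–980 m: 1.3 × 810 × 2.7×10⁻⁴ = 0.28431 m
A Layer 3: 0.15 × 1800 × 1.9×10⁻⁴ = 0.05130 m
A total: 0.39171 m
B 0–120 m: 1.1×10⁻⁴ × 0.58 × 120 = 0.007656 m
B 120–510 m: 1.1×10⁻⁴ × 0.33 × 390 = 0.014157 m
B 510–1270 m: 0.5 × 760 × 1.1×10⁻⁴ = 0.04180 m
B total: 0.063613 m
Ratio: 0.39171 / 0.063613 ≈ 6.158

a factor of 6.2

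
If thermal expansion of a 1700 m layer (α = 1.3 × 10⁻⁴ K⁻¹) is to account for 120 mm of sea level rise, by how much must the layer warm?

ΔT ≈ 0.543 K

ΔT = Δh/(αH) = 0.12 / (1.3×10⁻⁴ × 1700) ≈ 0.5430 K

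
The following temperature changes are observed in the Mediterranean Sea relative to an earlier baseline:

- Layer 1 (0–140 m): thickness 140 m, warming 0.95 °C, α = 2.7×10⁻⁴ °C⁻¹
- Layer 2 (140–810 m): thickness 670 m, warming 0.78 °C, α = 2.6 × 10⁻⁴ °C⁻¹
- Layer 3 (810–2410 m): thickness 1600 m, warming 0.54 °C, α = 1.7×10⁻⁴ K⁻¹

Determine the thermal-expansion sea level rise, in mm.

0–140 m: 140 × 2.7×10⁻⁴ × 0.95 = 0.03591 m
670 × 2.6×10⁻⁴ × 0.78 = 0.135876 m
810–2410 m: 0.54 × 1600 × 1.7×10⁻⁴ = 0.14688 m
Δh = 0.03591 + 0.135876 + 0.14688 = 0.318666 m

320 mm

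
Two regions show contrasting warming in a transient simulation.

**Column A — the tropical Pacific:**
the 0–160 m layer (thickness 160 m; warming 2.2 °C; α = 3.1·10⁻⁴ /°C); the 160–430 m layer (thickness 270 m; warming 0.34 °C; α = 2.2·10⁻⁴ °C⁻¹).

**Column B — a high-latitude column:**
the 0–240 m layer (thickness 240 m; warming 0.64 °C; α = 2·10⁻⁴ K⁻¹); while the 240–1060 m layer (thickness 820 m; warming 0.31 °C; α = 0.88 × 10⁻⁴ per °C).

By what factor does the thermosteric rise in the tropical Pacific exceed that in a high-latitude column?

2.4

A Layer 1: 160 × 3.1×10⁻⁴ × 2.2 = 0.10912 m
A 270 × 2.2×10⁻⁴ × 0.34 = 0.020196 m
A total: 0.129316 m
B 2×10⁻⁴ × 240 × 0.64 = 0.03072 m
B Layer 2: 0.88×10⁻⁴ × 820 × 0.31 = 0.0223696 m
B total: 0.0530896 m
Ratio: 0.129316 / 0.0530896 ≈ 2.436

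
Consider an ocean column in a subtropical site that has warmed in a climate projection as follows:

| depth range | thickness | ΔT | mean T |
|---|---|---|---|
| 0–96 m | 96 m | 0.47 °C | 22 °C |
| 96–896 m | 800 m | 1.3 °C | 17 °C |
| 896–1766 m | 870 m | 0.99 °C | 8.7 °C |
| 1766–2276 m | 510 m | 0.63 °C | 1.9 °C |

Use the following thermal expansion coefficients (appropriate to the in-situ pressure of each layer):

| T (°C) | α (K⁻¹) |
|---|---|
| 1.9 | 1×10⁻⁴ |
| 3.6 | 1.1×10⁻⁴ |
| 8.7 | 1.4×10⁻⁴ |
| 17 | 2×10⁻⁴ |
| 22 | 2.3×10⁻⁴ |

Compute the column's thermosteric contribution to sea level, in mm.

Layer 1 at 22 °C → α = 2.3×10⁻⁴ K⁻¹
Layer 2 at 17 °C → α = 2×10⁻⁴ K⁻¹
Layer 3 at 8.7 °C → α = 1.4×10⁻⁴ K⁻¹
Layer 4 at 1.9 °C → α = 1×10⁻⁴ K⁻¹
Layer 1: 96 × 2.3×10⁻⁴ × 0.47 = 0.0103776 m
Layer 2: 1.3 × 2×10⁻⁴ × 800 = 0.20800 m
1.4×10⁻⁴ × 0.99 × 870 = 0.120582 m
1×10⁻⁴ × 0.63 × 510 = 0.03213 m
Δh = 0.0103776 + 0.20800 + 0.120582 + 0.03213 = 0.3710896 m

371 mm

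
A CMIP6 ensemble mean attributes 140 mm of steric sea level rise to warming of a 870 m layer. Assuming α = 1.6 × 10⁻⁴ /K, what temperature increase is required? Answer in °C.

ΔT = Δh/(αH) = 0.14 / (1.6×10⁻⁴ × 870) ≈ 1.006 °C

1.0 °C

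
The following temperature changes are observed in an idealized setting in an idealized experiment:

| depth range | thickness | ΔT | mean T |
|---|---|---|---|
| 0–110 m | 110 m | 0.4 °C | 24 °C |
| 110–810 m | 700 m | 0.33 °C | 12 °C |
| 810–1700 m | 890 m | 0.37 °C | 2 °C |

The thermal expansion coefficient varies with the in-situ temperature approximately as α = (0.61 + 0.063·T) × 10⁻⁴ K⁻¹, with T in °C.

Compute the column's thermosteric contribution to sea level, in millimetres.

Layer 1: α = (0.61 + 0.063×24)×10⁻⁴ = 2.122×10⁻⁴ K⁻¹
Layer 2: α = (0.61 + 0.063×12)×10⁻⁴ = 1.366×10⁻⁴ K⁻¹
Layer 3: α = (0.61 + 0.063×2)×10⁻⁴ = 0.736×10⁻⁴ K⁻¹
110 × 2.122×10⁻⁴ × 0.4 = 0.0093368 m
110–810 m: 0.33 × 700 × 1.366×10⁻⁴ = 0.0315546 m
Layer 3: 0.736×10⁻⁴ × 0.37 × 890 = 0.02423648 m
Δh = 0.0093368 + 0.0315546 + 0.02423648 = 0.06512788 m ≈ 65.1 mm

65.1 mm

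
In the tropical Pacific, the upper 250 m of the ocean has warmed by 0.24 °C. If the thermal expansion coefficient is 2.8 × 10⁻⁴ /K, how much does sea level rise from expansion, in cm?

Δh = αΔT·H = 2.8×10⁻⁴ × 0.24 × 250 = 0.01680 m

about 1.68 cm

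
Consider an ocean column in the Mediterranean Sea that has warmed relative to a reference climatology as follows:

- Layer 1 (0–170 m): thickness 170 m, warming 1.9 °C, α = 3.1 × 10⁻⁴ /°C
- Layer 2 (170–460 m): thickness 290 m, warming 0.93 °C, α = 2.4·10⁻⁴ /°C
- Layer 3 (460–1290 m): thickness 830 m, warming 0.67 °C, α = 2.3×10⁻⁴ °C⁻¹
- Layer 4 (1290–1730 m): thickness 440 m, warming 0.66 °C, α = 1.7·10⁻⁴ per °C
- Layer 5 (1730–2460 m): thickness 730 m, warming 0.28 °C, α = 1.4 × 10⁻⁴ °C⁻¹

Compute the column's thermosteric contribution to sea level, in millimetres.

Δh = 371 mm

1.9 × 170 × 3.1×10⁻⁴ = 0.10013 m
Layer 2: 2.4×10⁻⁴ × 290 × 0.93 = 0.064728 m
2.3×10⁻⁴ × 0.67 × 830 = 0.127903 m
Layer 4: 1.7×10⁻⁴ × 0.66 × 440 = 0.049368 m
1.4×10⁻⁴ × 730 × 0.28 = 0.028616 m
Δh = 0.10013 + 0.064728 + 0.127903 + 0.049368 + 0.028616 = 0.370745 m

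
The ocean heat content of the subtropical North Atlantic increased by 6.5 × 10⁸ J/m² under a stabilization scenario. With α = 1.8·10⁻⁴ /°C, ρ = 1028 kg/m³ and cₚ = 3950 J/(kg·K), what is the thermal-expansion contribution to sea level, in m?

Δh = αQ/(ρcₚ) = 1.8×10⁻⁴ × 6.5×10⁸ / (1028 × 3950) ≈ 0.028813 m

0.029 m of thermosteric rise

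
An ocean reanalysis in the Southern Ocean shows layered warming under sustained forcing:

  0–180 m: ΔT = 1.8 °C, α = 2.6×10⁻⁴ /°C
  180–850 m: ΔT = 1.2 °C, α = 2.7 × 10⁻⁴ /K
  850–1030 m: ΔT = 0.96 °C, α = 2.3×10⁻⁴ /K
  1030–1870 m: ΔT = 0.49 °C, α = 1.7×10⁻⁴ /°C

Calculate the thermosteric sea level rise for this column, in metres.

180 × 2.6×10⁻⁴ × 1.8 = 0.08424 m
180–850 m: 2.7×10⁻⁴ × 670 × 1.2 = 0.21708 m
2.3×10⁻⁴ × 0.96 × 180 = 0.039744 m
Layer 4: 0.49 × 840 × 1.7×10⁻⁴ = 0.069972 m
Δh = 0.08424 + 0.21708 + 0.039744 + 0.069972 = 0.411036 m

about 0.411 m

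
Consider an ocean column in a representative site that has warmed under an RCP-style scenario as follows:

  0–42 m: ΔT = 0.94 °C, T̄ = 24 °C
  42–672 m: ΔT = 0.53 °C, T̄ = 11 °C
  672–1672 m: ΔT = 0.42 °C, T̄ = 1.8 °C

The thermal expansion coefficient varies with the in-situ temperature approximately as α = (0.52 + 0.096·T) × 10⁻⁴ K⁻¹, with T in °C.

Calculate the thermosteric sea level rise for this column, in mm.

Layer 1: α = (0.52 + 0.096×24)×10⁻⁴ = 2.824×10⁻⁴ K⁻¹
Layer 2: α = (0.52 + 0.096×11)×10⁻⁴ = 1.576×10⁻⁴ K⁻¹
Layer 3: α = (0.52 + 0.096×1.8)×10⁻⁴ = 0.6928×10⁻⁴ K⁻¹
0–42 m: 0.94 × 42 × 2.824×10⁻⁴ = 0.011149152 m
42–672 m: 1.576×10⁻⁴ × 630 × 0.53 = 0.05262264 m
Layer 3: 1000 × 0.42 × 0.6928×10⁻⁴ = 0.0290976 m
Δh = 0.011149152 + 0.05262264 + 0.0290976 = 0.092869392 m

93 mm of thermosteric rise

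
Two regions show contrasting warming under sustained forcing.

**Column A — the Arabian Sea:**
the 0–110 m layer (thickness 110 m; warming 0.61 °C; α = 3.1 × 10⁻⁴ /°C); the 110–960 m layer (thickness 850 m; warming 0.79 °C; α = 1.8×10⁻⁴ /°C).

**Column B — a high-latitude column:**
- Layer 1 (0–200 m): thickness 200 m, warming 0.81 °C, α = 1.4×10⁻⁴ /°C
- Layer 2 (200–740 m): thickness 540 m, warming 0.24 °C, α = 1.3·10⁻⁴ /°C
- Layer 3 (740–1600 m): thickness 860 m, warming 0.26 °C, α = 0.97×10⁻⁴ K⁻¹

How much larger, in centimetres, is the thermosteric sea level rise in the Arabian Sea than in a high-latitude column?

Δh_A − Δh_B ≈ 8.05 cm

A 0–110 m: 0.61 × 110 × 3.1×10⁻⁴ = 0.020801 m
A 110–960 m: 850 × 0.79 × 1.8×10⁻⁴ = 0.12087 m
A total: 0.141671 m
B 200 × 1.4×10⁻⁴ × 0.81 = 0.02268 m
B 200–740 m: 1.3×10⁻⁴ × 0.24 × 540 = 0.016848 m
B 740–1600 m: 0.97×10⁻⁴ × 0.26 × 860 = 0.0216892 m
B total: 0.0612172 m
Difference: 0.141671 − 0.0612172 = 0.0804538 m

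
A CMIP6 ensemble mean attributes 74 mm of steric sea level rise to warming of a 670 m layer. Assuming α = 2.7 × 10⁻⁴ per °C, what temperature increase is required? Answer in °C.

ΔT = Δh/(αH) = 0.074 / (2.7×10⁻⁴ × 670) ≈ 0.4091 °C

0.409 °C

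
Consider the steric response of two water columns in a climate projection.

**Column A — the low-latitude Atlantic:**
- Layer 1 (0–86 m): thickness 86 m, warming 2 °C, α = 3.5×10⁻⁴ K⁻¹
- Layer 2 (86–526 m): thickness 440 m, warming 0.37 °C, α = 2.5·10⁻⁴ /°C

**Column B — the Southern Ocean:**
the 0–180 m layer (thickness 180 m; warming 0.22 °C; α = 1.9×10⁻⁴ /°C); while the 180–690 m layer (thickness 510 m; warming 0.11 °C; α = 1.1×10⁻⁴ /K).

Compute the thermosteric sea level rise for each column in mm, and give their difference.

A: 100 mm; B: 14 mm; difference 87 mm

A Layer 1: 2 × 86 × 3.5×10⁻⁴ = 0.06020 m
A 86–526 m: 440 × 2.5×10⁻⁴ × 0.37 = 0.04070 m
A total: 0.10090 m
B 0–180 m: 1.9×10⁻⁴ × 0.22 × 180 = 0.007524 m
B 1.1×10⁻⁴ × 0.11 × 510 = 0.006171 m
B total: 0.013695 m
Difference: 0.10090 − 0.013695 = 0.087205 m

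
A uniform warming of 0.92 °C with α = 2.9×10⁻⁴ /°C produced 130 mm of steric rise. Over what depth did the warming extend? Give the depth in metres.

H = Δh/(αΔT) = 0.13 / (2.9×10⁻⁴ × 0.92) ≈ 487.3 m

H ≈ 487 m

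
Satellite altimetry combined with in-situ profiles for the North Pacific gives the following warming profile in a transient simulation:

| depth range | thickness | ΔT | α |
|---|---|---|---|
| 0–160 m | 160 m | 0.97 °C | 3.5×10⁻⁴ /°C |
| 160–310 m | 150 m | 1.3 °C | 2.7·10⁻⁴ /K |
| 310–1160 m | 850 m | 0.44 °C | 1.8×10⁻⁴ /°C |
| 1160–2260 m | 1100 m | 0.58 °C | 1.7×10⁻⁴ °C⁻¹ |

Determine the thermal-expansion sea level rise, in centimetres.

Layer 1: 0.97 × 160 × 3.5×10⁻⁴ = 0.05432 m
2.7×10⁻⁴ × 1.3 × 150 = 0.05265 m
Layer 3: 1.8×10⁻⁴ × 850 × 0.44 = 0.06732 m
Layer 4: 1.7×10⁻⁴ × 1100 × 0.58 = 0.10846 m
Δh = 0.05432 + 0.05265 + 0.06732 + 0.10846 = 0.28275 m

28.3 cm of thermosteric rise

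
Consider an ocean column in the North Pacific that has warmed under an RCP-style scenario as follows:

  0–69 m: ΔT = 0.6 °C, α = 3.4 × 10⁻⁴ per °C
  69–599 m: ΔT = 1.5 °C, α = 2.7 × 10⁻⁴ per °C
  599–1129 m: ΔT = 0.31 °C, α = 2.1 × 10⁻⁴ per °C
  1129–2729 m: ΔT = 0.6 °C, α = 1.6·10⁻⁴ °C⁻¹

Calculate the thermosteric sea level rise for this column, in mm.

Layer 1: 0.6 × 69 × 3.4×10⁻⁴ = 0.014076 m
530 × 2.7×10⁻⁴ × 1.5 = 0.21465 m
2.1×10⁻⁴ × 0.31 × 530 = 0.034503 m
1600 × 1.6×10⁻⁴ × 0.6 = 0.15360 m
Δh = 0.014076 + 0.21465 + 0.034503 + 0.15360 = 0.416829 m ≈ 417 mm

about 417 mm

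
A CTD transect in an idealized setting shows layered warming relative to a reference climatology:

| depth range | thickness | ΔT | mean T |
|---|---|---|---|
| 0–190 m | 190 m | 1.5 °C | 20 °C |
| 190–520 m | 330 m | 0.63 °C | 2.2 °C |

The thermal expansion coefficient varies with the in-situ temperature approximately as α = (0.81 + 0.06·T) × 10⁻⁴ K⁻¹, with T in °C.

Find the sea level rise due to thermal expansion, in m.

Layer 1: α = (0.81 + 0.06×20)×10⁻⁴ = 2.01×10⁻⁴ K⁻¹
Layer 2: α = (0.81 + 0.06×2.2)×10⁻⁴ = 0.942×10⁻⁴ K⁻¹
Layer 1: 1.5 × 2.01×10⁻⁴ × 190 = 0.057285 m
Layer 2: 330 × 0.942×10⁻⁴ × 0.63 = 0.01958418 m
Δh = 0.057285 + 0.01958418 = 0.07686918 m ≈ 0.0769 m

0.0769 m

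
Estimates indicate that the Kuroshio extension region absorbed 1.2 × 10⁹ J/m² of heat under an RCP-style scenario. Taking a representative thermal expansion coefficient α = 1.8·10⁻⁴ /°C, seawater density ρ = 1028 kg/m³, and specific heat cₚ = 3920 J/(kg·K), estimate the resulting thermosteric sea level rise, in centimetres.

Δh = αQ/(ρcₚ) = 1.8×10⁻⁴ × 1.2×10⁹ / (1028 × 3920) ≈ 0.053601 m

Δh = 5.36 cm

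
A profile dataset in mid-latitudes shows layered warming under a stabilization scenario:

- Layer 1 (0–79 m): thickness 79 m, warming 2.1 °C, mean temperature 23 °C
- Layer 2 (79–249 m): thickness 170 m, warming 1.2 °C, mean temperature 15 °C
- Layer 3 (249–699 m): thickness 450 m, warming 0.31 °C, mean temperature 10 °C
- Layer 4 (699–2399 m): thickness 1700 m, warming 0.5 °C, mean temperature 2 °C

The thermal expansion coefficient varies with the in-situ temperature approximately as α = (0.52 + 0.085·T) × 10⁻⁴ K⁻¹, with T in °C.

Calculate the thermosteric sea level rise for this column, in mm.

155 mm

Layer 1: α = (0.52 + 0.085×23)×10⁻⁴ = 2.475×10⁻⁴ K⁻¹
Layer 2: α = (0.52 + 0.085×15)×10⁻⁴ = 1.795×10⁻⁴ K⁻¹
Layer 3: α = (0.52 + 0.085×10)×10⁻⁴ = 1.37×10⁻⁴ K⁻¹
Layer 4: α = (0.52 + 0.085×2)×10⁻⁴ = 0.69×10⁻⁴ K⁻¹
Layer 1: 2.1 × 79 × 2.475×10⁻⁴ = 0.04106025 m
1.2 × 170 × 1.795×10⁻⁴ = 0.036618 m
Layer 3: 1.37×10⁻⁴ × 0.31 × 450 = 0.0191115 m
0.69×10⁻⁴ × 0.5 × 1700 = 0.05865 m
Δh = 0.04106025 + 0.036618 + 0.0191115 + 0.05865 = 0.15543975 m ≈ 155 mm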